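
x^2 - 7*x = x*(x - 7)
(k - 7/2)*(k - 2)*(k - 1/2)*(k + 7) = k^4 + k^3 - 129*k^2/4 + 259*k/4 - 49/2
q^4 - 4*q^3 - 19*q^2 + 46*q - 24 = (q - 6)*(q - 1)^2*(q + 4)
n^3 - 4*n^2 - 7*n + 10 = (n - 5)*(n - 1)*(n + 2)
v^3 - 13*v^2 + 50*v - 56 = (v - 7)*(v - 4)*(v - 2)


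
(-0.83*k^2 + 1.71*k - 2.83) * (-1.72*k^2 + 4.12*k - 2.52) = 1.4276*k^4 - 6.3608*k^3 + 14.0044*k^2 - 15.9688*k + 7.1316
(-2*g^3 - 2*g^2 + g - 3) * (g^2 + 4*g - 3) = -2*g^5 - 10*g^4 - g^3 + 7*g^2 - 15*g + 9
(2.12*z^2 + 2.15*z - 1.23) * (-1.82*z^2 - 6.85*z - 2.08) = -3.8584*z^4 - 18.435*z^3 - 16.8985*z^2 + 3.9535*z + 2.5584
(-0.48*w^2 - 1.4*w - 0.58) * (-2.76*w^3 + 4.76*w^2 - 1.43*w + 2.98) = 1.3248*w^5 + 1.5792*w^4 - 4.3768*w^3 - 2.1892*w^2 - 3.3426*w - 1.7284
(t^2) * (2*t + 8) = 2*t^3 + 8*t^2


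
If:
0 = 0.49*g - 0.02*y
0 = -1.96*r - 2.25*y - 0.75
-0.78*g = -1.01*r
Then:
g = -0.01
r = -0.01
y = -0.32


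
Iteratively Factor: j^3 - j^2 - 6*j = (j + 2)*(j^2 - 3*j) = (j - 3)*(j + 2)*(j)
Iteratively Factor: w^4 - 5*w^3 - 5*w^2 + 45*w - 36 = (w - 3)*(w^3 - 2*w^2 - 11*w + 12) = (w - 4)*(w - 3)*(w^2 + 2*w - 3) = (w - 4)*(w - 3)*(w - 1)*(w + 3)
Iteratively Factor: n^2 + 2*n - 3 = (n - 1)*(n + 3)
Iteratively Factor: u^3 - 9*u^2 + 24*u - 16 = (u - 4)*(u^2 - 5*u + 4) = (u - 4)*(u - 1)*(u - 4)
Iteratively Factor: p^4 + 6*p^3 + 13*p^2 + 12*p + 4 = (p + 2)*(p^3 + 4*p^2 + 5*p + 2) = (p + 1)*(p + 2)*(p^2 + 3*p + 2) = (p + 1)*(p + 2)^2*(p + 1)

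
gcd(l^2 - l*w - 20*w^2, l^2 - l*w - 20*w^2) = -l^2 + l*w + 20*w^2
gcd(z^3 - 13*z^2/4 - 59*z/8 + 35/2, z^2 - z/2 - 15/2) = z + 5/2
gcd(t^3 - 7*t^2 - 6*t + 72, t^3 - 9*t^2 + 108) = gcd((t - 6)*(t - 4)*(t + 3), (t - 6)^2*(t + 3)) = t^2 - 3*t - 18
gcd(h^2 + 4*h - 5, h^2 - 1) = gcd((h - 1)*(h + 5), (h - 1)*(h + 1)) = h - 1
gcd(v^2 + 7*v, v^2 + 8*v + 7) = v + 7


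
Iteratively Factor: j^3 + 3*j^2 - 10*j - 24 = (j + 2)*(j^2 + j - 12) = (j - 3)*(j + 2)*(j + 4)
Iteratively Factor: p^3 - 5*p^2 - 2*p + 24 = (p - 3)*(p^2 - 2*p - 8) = (p - 4)*(p - 3)*(p + 2)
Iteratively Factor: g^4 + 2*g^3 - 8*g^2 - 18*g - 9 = (g + 1)*(g^3 + g^2 - 9*g - 9) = (g + 1)^2*(g^2 - 9) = (g + 1)^2*(g + 3)*(g - 3)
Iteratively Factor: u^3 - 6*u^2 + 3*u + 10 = (u - 2)*(u^2 - 4*u - 5) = (u - 2)*(u + 1)*(u - 5)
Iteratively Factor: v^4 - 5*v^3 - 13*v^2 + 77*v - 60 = (v - 3)*(v^3 - 2*v^2 - 19*v + 20) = (v - 3)*(v + 4)*(v^2 - 6*v + 5) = (v - 5)*(v - 3)*(v + 4)*(v - 1)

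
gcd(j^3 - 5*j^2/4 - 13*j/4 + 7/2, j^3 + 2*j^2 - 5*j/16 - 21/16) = j + 7/4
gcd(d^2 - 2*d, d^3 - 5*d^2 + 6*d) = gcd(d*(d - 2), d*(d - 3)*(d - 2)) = d^2 - 2*d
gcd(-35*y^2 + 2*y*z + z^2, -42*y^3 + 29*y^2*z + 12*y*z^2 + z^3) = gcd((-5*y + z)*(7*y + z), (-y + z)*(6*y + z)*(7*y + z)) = 7*y + z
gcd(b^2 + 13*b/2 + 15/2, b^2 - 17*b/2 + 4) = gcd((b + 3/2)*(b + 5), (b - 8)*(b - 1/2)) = 1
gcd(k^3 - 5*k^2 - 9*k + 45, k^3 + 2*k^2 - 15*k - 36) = k + 3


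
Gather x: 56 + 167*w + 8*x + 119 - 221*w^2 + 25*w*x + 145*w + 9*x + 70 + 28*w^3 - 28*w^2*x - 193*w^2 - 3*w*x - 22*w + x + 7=28*w^3 - 414*w^2 + 290*w + x*(-28*w^2 + 22*w + 18) + 252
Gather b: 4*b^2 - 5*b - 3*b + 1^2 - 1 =4*b^2 - 8*b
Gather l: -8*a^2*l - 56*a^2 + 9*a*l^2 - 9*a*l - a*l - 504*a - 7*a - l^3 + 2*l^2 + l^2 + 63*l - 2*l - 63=-56*a^2 - 511*a - l^3 + l^2*(9*a + 3) + l*(-8*a^2 - 10*a + 61) - 63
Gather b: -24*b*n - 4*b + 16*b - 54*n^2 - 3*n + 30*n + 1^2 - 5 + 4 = b*(12 - 24*n) - 54*n^2 + 27*n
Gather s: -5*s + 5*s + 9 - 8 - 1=0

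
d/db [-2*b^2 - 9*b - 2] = -4*b - 9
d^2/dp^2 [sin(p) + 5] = -sin(p)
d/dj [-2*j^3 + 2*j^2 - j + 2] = -6*j^2 + 4*j - 1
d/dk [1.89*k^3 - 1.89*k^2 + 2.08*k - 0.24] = 5.67*k^2 - 3.78*k + 2.08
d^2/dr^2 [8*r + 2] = 0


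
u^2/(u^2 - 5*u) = u/(u - 5)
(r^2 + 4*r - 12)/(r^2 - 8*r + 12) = (r + 6)/(r - 6)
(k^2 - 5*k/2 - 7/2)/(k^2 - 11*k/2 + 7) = (k + 1)/(k - 2)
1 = 1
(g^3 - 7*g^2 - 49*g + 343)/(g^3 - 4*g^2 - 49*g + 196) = (g - 7)/(g - 4)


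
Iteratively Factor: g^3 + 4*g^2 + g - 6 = (g + 2)*(g^2 + 2*g - 3) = (g + 2)*(g + 3)*(g - 1)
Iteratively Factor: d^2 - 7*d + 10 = (d - 5)*(d - 2)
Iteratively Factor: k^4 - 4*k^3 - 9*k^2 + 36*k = (k - 4)*(k^3 - 9*k) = (k - 4)*(k + 3)*(k^2 - 3*k) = (k - 4)*(k - 3)*(k + 3)*(k)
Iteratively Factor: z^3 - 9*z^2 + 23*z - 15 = (z - 5)*(z^2 - 4*z + 3) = (z - 5)*(z - 1)*(z - 3)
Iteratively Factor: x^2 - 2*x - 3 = (x + 1)*(x - 3)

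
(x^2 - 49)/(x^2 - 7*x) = (x + 7)/x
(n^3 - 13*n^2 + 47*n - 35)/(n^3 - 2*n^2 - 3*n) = (-n^3 + 13*n^2 - 47*n + 35)/(n*(-n^2 + 2*n + 3))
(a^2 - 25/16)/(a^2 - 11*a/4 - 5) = (a - 5/4)/(a - 4)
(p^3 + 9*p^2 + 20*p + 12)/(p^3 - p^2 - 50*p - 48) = (p + 2)/(p - 8)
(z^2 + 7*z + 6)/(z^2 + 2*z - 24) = (z + 1)/(z - 4)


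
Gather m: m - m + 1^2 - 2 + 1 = 0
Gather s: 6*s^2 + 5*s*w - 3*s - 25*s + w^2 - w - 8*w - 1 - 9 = 6*s^2 + s*(5*w - 28) + w^2 - 9*w - 10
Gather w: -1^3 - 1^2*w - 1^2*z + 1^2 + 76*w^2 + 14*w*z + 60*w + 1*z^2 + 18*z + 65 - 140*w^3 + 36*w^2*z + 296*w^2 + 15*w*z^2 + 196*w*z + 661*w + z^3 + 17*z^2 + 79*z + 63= -140*w^3 + w^2*(36*z + 372) + w*(15*z^2 + 210*z + 720) + z^3 + 18*z^2 + 96*z + 128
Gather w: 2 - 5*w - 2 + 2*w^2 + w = 2*w^2 - 4*w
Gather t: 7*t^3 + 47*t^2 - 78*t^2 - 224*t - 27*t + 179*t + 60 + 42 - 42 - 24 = 7*t^3 - 31*t^2 - 72*t + 36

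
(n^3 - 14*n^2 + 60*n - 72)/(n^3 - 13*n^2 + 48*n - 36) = (n - 2)/(n - 1)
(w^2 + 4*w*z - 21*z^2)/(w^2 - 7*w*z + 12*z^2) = (-w - 7*z)/(-w + 4*z)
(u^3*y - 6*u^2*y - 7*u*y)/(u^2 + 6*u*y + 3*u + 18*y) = u*y*(u^2 - 6*u - 7)/(u^2 + 6*u*y + 3*u + 18*y)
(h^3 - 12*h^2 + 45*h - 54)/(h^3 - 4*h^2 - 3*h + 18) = (h - 6)/(h + 2)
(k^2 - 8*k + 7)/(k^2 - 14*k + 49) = (k - 1)/(k - 7)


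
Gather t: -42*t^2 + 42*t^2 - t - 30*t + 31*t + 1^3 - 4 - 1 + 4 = 0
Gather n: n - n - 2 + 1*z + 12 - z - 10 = 0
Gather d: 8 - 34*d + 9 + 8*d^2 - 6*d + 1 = 8*d^2 - 40*d + 18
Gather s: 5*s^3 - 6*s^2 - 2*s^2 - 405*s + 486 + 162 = 5*s^3 - 8*s^2 - 405*s + 648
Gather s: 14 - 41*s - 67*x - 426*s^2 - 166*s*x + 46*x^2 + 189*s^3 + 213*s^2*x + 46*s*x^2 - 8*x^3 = 189*s^3 + s^2*(213*x - 426) + s*(46*x^2 - 166*x - 41) - 8*x^3 + 46*x^2 - 67*x + 14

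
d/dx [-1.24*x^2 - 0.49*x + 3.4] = -2.48*x - 0.49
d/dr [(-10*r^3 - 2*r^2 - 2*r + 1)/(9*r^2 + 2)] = 2*(-45*r^4 - 21*r^2 - 13*r - 2)/(81*r^4 + 36*r^2 + 4)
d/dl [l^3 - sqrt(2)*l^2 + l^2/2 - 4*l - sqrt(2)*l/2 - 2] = 3*l^2 - 2*sqrt(2)*l + l - 4 - sqrt(2)/2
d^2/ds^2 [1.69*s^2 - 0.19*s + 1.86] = 3.38000000000000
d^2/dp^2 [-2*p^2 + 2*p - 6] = -4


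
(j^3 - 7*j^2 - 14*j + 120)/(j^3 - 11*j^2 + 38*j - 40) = (j^2 - 2*j - 24)/(j^2 - 6*j + 8)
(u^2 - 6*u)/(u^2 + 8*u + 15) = u*(u - 6)/(u^2 + 8*u + 15)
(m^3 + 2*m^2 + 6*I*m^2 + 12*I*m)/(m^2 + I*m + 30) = m*(m + 2)/(m - 5*I)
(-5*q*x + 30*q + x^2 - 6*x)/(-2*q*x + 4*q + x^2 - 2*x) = (5*q*x - 30*q - x^2 + 6*x)/(2*q*x - 4*q - x^2 + 2*x)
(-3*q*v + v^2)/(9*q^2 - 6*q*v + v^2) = -v/(3*q - v)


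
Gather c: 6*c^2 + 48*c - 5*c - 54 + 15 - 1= 6*c^2 + 43*c - 40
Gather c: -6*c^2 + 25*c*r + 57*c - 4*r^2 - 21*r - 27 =-6*c^2 + c*(25*r + 57) - 4*r^2 - 21*r - 27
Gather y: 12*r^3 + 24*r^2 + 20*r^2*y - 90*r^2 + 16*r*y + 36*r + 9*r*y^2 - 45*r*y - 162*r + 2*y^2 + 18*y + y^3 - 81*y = 12*r^3 - 66*r^2 - 126*r + y^3 + y^2*(9*r + 2) + y*(20*r^2 - 29*r - 63)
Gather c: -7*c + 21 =21 - 7*c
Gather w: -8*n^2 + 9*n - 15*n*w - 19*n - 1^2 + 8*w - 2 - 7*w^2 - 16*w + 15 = -8*n^2 - 10*n - 7*w^2 + w*(-15*n - 8) + 12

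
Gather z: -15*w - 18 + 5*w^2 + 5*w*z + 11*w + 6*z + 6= 5*w^2 - 4*w + z*(5*w + 6) - 12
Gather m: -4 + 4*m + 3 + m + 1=5*m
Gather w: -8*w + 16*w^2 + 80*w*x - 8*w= 16*w^2 + w*(80*x - 16)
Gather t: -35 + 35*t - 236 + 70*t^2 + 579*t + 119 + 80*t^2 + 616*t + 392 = 150*t^2 + 1230*t + 240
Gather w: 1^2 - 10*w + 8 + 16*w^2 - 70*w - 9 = 16*w^2 - 80*w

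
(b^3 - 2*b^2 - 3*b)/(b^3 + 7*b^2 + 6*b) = (b - 3)/(b + 6)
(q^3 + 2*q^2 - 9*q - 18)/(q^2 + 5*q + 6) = q - 3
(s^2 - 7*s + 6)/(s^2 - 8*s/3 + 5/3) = 3*(s - 6)/(3*s - 5)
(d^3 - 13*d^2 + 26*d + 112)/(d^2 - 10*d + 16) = (d^2 - 5*d - 14)/(d - 2)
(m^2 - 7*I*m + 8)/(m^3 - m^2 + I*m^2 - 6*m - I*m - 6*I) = (m - 8*I)/(m^2 - m - 6)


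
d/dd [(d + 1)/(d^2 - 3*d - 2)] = (d^2 - 3*d - (d + 1)*(2*d - 3) - 2)/(-d^2 + 3*d + 2)^2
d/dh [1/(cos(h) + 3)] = sin(h)/(cos(h) + 3)^2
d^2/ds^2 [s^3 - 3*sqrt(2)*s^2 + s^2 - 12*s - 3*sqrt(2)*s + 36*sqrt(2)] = 6*s - 6*sqrt(2) + 2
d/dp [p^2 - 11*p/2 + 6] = 2*p - 11/2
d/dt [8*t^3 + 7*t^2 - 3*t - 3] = 24*t^2 + 14*t - 3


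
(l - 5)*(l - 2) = l^2 - 7*l + 10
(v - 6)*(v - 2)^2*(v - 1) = v^4 - 11*v^3 + 38*v^2 - 52*v + 24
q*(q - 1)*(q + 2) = q^3 + q^2 - 2*q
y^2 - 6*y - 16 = (y - 8)*(y + 2)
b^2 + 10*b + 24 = (b + 4)*(b + 6)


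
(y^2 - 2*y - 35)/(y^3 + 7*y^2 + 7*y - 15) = (y - 7)/(y^2 + 2*y - 3)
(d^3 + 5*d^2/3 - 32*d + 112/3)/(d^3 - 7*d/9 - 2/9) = 3*(-3*d^3 - 5*d^2 + 96*d - 112)/(-9*d^3 + 7*d + 2)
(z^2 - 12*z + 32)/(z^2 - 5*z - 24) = (z - 4)/(z + 3)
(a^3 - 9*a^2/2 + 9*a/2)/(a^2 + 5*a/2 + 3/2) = a*(2*a^2 - 9*a + 9)/(2*a^2 + 5*a + 3)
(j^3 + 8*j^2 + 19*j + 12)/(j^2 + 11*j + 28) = (j^2 + 4*j + 3)/(j + 7)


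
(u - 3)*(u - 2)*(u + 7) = u^3 + 2*u^2 - 29*u + 42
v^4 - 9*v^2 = v^2*(v - 3)*(v + 3)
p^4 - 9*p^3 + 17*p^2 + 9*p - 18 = (p - 6)*(p - 3)*(p - 1)*(p + 1)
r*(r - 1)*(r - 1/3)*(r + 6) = r^4 + 14*r^3/3 - 23*r^2/3 + 2*r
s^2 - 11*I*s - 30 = (s - 6*I)*(s - 5*I)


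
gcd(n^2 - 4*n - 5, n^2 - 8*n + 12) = 1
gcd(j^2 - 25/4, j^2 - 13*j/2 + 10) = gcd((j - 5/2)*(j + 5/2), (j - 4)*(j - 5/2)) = j - 5/2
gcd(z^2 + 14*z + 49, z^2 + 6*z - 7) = z + 7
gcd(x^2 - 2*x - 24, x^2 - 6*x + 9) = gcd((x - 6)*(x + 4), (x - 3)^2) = 1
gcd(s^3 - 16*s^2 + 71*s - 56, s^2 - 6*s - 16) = s - 8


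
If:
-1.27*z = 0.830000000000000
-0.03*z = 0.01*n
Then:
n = 1.96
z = -0.65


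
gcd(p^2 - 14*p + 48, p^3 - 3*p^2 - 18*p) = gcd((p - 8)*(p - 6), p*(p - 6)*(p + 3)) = p - 6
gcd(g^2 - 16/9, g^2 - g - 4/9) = g - 4/3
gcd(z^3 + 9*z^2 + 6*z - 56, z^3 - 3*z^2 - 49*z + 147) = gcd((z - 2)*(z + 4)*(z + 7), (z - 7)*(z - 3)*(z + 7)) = z + 7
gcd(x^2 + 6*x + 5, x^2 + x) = x + 1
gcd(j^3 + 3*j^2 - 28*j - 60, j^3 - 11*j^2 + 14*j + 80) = j^2 - 3*j - 10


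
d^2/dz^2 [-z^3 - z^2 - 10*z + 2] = -6*z - 2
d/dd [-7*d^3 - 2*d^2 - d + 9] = -21*d^2 - 4*d - 1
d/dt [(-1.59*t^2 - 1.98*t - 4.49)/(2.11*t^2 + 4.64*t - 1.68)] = (-3.1998*t^2 + 24.2902*t + 24.16)/(4.4521*t^4 + 19.5808*t^3 + 14.44*t^2 - 15.5904*t + 2.8224)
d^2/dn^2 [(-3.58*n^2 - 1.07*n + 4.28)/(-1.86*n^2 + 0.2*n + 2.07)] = (-1.4210854715202e-14*n^4 + 10.067064*n^3 - 6.14023200000001*n^2 + 34.271244*n - 3.50618800000001)/(6.434856*n^6 - 2.07576*n^5 - 21.260916*n^4 + 4.61224*n^3 + 23.661342*n^2 - 2.57094*n - 8.869743)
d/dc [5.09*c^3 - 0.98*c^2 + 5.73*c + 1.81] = 15.27*c^2 - 1.96*c + 5.73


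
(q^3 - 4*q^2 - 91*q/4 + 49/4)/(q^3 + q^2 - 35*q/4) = (2*q^2 - 15*q + 7)/(q*(2*q - 5))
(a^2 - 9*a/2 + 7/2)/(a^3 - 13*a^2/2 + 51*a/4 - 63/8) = 4*(a - 1)/(4*a^2 - 12*a + 9)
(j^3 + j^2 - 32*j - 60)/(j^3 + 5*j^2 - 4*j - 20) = (j - 6)/(j - 2)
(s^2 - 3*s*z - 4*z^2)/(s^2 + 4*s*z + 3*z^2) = (s - 4*z)/(s + 3*z)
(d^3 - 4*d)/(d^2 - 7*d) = (d^2 - 4)/(d - 7)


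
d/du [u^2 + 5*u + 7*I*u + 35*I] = 2*u + 5 + 7*I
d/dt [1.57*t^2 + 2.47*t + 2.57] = 3.14*t + 2.47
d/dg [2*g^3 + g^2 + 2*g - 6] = 6*g^2 + 2*g + 2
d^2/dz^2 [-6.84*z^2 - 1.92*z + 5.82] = -13.6800000000000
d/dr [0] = 0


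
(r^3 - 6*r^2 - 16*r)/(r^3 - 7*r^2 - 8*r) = (r + 2)/(r + 1)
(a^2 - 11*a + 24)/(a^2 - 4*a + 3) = (a - 8)/(a - 1)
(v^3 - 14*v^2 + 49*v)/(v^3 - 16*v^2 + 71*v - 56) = v*(v - 7)/(v^2 - 9*v + 8)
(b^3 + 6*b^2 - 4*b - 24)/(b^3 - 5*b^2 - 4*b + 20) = (b + 6)/(b - 5)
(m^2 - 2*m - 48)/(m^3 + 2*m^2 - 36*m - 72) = (m - 8)/(m^2 - 4*m - 12)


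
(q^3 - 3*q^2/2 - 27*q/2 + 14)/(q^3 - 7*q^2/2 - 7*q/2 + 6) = (2*q + 7)/(2*q + 3)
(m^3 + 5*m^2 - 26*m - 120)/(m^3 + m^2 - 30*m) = (m + 4)/m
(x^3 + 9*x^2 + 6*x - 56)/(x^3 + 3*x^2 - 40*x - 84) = (x^2 + 2*x - 8)/(x^2 - 4*x - 12)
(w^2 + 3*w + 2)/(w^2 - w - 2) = (w + 2)/(w - 2)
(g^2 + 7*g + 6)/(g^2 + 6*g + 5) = (g + 6)/(g + 5)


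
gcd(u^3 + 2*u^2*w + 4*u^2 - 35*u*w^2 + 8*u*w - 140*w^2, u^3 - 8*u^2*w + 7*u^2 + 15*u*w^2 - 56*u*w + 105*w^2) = u - 5*w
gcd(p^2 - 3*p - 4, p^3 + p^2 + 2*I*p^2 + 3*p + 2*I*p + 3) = p + 1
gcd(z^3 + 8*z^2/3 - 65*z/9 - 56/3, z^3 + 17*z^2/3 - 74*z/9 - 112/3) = z^2 - z/3 - 56/9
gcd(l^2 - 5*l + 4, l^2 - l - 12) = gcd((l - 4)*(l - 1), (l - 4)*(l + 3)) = l - 4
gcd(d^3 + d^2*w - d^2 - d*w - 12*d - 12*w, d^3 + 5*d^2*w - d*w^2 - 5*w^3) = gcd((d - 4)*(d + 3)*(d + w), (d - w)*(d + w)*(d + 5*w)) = d + w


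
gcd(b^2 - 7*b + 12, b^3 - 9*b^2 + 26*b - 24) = b^2 - 7*b + 12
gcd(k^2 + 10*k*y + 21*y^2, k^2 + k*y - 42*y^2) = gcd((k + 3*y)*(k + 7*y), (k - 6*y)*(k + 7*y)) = k + 7*y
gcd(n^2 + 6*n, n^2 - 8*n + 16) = 1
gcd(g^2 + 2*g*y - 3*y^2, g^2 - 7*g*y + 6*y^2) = -g + y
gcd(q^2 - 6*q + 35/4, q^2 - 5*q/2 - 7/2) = q - 7/2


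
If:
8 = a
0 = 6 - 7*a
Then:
No Solution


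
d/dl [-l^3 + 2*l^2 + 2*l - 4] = -3*l^2 + 4*l + 2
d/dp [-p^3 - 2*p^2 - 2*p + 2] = -3*p^2 - 4*p - 2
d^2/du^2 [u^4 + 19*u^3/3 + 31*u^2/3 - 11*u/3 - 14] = 12*u^2 + 38*u + 62/3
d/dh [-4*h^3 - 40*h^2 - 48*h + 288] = -12*h^2 - 80*h - 48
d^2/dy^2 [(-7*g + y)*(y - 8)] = 2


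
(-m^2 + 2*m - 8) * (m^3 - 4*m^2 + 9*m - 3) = -m^5 + 6*m^4 - 25*m^3 + 53*m^2 - 78*m + 24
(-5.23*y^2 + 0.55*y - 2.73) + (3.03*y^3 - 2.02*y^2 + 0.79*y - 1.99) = 3.03*y^3 - 7.25*y^2 + 1.34*y - 4.72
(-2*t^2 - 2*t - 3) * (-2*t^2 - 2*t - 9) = 4*t^4 + 8*t^3 + 28*t^2 + 24*t + 27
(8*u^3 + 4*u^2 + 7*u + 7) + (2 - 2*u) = 8*u^3 + 4*u^2 + 5*u + 9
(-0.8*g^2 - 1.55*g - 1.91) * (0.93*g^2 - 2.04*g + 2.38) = -0.744*g^4 + 0.1905*g^3 - 0.5183*g^2 + 0.2074*g - 4.5458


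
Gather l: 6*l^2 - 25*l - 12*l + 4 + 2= 6*l^2 - 37*l + 6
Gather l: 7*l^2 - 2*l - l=7*l^2 - 3*l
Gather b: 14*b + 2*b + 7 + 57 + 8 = 16*b + 72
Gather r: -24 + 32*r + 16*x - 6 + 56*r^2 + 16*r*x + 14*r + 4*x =56*r^2 + r*(16*x + 46) + 20*x - 30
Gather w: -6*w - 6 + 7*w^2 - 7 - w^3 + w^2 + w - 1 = -w^3 + 8*w^2 - 5*w - 14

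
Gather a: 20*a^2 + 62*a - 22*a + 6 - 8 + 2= 20*a^2 + 40*a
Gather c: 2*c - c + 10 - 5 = c + 5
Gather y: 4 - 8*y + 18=22 - 8*y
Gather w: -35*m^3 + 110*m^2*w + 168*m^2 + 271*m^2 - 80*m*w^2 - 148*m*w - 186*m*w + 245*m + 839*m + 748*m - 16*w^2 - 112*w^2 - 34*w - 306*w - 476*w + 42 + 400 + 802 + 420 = -35*m^3 + 439*m^2 + 1832*m + w^2*(-80*m - 128) + w*(110*m^2 - 334*m - 816) + 1664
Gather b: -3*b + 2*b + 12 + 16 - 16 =12 - b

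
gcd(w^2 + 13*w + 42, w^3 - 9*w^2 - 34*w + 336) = w + 6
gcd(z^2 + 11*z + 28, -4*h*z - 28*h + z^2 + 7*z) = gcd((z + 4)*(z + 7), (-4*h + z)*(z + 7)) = z + 7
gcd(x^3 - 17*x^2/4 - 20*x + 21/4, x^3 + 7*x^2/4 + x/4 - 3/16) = x - 1/4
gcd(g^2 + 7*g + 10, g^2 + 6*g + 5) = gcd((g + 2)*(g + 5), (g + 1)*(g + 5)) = g + 5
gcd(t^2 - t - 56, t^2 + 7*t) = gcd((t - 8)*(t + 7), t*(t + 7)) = t + 7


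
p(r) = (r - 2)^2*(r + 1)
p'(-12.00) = 504.00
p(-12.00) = -2156.00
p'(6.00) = 72.00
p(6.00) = 112.00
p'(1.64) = -1.77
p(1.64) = 0.34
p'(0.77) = -2.84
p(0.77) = 2.68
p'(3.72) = 19.20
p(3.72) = 13.96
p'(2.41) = 2.96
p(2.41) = 0.57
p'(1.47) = -2.34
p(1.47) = 0.69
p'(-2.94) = 43.57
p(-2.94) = -47.34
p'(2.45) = 3.31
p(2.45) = 0.70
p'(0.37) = -1.81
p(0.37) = 3.64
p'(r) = (r - 2)^2 + (r + 1)*(2*r - 4) = 3*r*(r - 2)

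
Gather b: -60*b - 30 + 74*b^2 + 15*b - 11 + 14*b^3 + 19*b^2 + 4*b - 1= 14*b^3 + 93*b^2 - 41*b - 42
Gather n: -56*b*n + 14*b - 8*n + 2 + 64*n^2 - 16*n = 14*b + 64*n^2 + n*(-56*b - 24) + 2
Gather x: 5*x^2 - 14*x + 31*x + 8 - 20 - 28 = 5*x^2 + 17*x - 40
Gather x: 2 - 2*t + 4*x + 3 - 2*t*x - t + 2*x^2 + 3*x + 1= -3*t + 2*x^2 + x*(7 - 2*t) + 6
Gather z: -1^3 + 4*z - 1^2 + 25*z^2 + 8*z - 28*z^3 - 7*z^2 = -28*z^3 + 18*z^2 + 12*z - 2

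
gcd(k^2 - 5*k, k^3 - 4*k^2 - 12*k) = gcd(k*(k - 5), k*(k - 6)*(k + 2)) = k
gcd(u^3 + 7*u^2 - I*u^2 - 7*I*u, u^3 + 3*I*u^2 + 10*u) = u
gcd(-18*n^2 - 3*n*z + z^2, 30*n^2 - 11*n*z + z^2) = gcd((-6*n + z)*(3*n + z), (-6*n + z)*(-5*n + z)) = -6*n + z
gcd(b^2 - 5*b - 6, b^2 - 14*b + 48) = b - 6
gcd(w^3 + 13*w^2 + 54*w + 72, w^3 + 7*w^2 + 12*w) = w^2 + 7*w + 12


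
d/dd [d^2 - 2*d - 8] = 2*d - 2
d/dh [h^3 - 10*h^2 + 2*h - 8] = 3*h^2 - 20*h + 2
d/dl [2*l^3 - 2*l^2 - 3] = 2*l*(3*l - 2)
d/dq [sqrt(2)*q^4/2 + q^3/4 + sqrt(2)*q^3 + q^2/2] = q*(8*sqrt(2)*q^2 + 3*q + 12*sqrt(2)*q + 4)/4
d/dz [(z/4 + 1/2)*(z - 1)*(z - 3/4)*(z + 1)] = z^3 + 15*z^2/16 - 5*z/4 - 5/16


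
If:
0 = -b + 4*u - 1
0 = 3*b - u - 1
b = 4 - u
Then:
No Solution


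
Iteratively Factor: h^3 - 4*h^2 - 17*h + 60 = (h - 3)*(h^2 - h - 20) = (h - 5)*(h - 3)*(h + 4)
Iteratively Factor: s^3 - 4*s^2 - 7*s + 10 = (s + 2)*(s^2 - 6*s + 5) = (s - 5)*(s + 2)*(s - 1)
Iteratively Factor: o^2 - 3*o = (o)*(o - 3)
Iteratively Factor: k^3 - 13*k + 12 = (k - 1)*(k^2 + k - 12) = (k - 3)*(k - 1)*(k + 4)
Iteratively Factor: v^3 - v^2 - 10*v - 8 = (v + 2)*(v^2 - 3*v - 4) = (v - 4)*(v + 2)*(v + 1)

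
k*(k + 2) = k^2 + 2*k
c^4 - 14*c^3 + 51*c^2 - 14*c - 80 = (c - 8)*(c - 5)*(c - 2)*(c + 1)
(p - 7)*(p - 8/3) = p^2 - 29*p/3 + 56/3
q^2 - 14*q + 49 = (q - 7)^2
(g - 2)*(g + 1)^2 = g^3 - 3*g - 2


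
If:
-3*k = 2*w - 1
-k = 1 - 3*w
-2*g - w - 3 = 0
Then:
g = -37/22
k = 1/11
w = 4/11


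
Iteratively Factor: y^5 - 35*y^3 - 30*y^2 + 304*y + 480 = (y + 2)*(y^4 - 2*y^3 - 31*y^2 + 32*y + 240) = (y + 2)*(y + 3)*(y^3 - 5*y^2 - 16*y + 80) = (y - 5)*(y + 2)*(y + 3)*(y^2 - 16) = (y - 5)*(y + 2)*(y + 3)*(y + 4)*(y - 4)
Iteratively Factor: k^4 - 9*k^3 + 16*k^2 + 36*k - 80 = (k - 2)*(k^3 - 7*k^2 + 2*k + 40) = (k - 5)*(k - 2)*(k^2 - 2*k - 8) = (k - 5)*(k - 2)*(k + 2)*(k - 4)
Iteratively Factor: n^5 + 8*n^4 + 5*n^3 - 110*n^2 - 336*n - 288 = (n + 2)*(n^4 + 6*n^3 - 7*n^2 - 96*n - 144) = (n + 2)*(n + 3)*(n^3 + 3*n^2 - 16*n - 48) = (n - 4)*(n + 2)*(n + 3)*(n^2 + 7*n + 12) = (n - 4)*(n + 2)*(n + 3)^2*(n + 4)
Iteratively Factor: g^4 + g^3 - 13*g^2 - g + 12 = (g + 4)*(g^3 - 3*g^2 - g + 3) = (g - 3)*(g + 4)*(g^2 - 1) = (g - 3)*(g + 1)*(g + 4)*(g - 1)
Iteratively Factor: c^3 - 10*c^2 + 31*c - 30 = (c - 2)*(c^2 - 8*c + 15) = (c - 5)*(c - 2)*(c - 3)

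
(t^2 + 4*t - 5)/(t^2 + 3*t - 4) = (t + 5)/(t + 4)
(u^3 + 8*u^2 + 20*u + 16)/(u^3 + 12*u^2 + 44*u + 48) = (u + 2)/(u + 6)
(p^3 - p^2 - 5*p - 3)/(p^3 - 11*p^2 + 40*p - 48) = (p^2 + 2*p + 1)/(p^2 - 8*p + 16)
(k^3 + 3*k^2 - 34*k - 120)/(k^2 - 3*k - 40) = (k^2 - 2*k - 24)/(k - 8)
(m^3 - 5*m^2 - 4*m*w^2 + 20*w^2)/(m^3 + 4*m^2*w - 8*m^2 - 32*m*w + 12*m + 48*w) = (m^3 - 5*m^2 - 4*m*w^2 + 20*w^2)/(m^3 + 4*m^2*w - 8*m^2 - 32*m*w + 12*m + 48*w)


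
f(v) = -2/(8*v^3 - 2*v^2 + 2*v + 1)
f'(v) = -2*(-24*v^2 + 4*v - 2)/(8*v^3 - 2*v^2 + 2*v + 1)^2 = 4*(12*v^2 - 2*v + 1)/(8*v^3 - 2*v^2 + 2*v + 1)^2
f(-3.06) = 0.01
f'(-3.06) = 0.01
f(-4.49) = 0.00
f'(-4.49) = 0.00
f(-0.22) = -5.29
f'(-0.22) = 56.57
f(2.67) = -0.01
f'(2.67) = 0.02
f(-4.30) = 0.00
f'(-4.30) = 0.00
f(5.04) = -0.00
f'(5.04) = 0.00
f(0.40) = -1.00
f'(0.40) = 2.14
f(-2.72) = 0.01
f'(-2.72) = 0.01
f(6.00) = 0.00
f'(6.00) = 0.00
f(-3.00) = 0.01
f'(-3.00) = 0.01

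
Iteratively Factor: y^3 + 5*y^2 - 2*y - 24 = (y + 4)*(y^2 + y - 6) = (y + 3)*(y + 4)*(y - 2)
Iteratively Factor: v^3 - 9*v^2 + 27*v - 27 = (v - 3)*(v^2 - 6*v + 9) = (v - 3)^2*(v - 3)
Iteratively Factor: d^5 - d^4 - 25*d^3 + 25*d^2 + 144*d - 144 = (d - 1)*(d^4 - 25*d^2 + 144) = (d - 1)*(d + 3)*(d^3 - 3*d^2 - 16*d + 48) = (d - 1)*(d + 3)*(d + 4)*(d^2 - 7*d + 12) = (d - 4)*(d - 1)*(d + 3)*(d + 4)*(d - 3)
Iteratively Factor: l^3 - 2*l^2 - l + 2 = (l + 1)*(l^2 - 3*l + 2) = (l - 2)*(l + 1)*(l - 1)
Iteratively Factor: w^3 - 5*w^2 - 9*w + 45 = (w + 3)*(w^2 - 8*w + 15) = (w - 3)*(w + 3)*(w - 5)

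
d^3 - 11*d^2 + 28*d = d*(d - 7)*(d - 4)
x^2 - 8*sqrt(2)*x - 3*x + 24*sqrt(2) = (x - 3)*(x - 8*sqrt(2))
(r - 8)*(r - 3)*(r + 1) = r^3 - 10*r^2 + 13*r + 24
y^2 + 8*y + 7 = (y + 1)*(y + 7)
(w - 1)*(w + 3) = w^2 + 2*w - 3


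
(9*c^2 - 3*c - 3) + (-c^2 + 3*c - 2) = 8*c^2 - 5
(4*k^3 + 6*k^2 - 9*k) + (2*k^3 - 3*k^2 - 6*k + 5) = 6*k^3 + 3*k^2 - 15*k + 5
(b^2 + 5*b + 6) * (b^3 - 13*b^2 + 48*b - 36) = b^5 - 8*b^4 - 11*b^3 + 126*b^2 + 108*b - 216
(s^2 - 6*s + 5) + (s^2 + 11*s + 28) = 2*s^2 + 5*s + 33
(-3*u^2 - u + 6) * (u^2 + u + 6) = -3*u^4 - 4*u^3 - 13*u^2 + 36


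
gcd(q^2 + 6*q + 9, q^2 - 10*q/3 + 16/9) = 1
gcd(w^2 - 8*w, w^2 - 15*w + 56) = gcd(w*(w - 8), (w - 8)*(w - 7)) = w - 8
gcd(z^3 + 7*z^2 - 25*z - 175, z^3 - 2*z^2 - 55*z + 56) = z + 7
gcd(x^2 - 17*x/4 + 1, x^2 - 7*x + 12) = x - 4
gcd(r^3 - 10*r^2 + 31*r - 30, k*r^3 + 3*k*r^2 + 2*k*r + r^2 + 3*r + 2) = 1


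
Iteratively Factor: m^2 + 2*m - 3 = (m - 1)*(m + 3)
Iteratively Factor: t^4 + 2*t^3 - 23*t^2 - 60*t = (t - 5)*(t^3 + 7*t^2 + 12*t) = (t - 5)*(t + 3)*(t^2 + 4*t) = (t - 5)*(t + 3)*(t + 4)*(t)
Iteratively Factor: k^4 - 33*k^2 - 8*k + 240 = (k - 3)*(k^3 + 3*k^2 - 24*k - 80) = (k - 3)*(k + 4)*(k^2 - k - 20) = (k - 3)*(k + 4)^2*(k - 5)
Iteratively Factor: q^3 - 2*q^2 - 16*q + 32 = (q - 2)*(q^2 - 16) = (q - 2)*(q + 4)*(q - 4)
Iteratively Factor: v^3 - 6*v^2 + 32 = (v - 4)*(v^2 - 2*v - 8) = (v - 4)^2*(v + 2)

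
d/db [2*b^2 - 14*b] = 4*b - 14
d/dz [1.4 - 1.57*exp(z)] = -1.57*exp(z)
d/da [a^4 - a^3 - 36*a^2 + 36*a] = 4*a^3 - 3*a^2 - 72*a + 36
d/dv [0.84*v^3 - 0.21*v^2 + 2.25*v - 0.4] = 2.52*v^2 - 0.42*v + 2.25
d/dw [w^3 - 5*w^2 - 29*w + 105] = 3*w^2 - 10*w - 29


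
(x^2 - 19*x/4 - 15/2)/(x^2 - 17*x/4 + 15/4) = (4*x^2 - 19*x - 30)/(4*x^2 - 17*x + 15)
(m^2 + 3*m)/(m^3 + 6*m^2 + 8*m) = (m + 3)/(m^2 + 6*m + 8)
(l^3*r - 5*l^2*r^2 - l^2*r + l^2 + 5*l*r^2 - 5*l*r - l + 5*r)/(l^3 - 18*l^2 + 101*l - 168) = (l^3*r - 5*l^2*r^2 - l^2*r + l^2 + 5*l*r^2 - 5*l*r - l + 5*r)/(l^3 - 18*l^2 + 101*l - 168)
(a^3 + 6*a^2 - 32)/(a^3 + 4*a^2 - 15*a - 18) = (a^3 + 6*a^2 - 32)/(a^3 + 4*a^2 - 15*a - 18)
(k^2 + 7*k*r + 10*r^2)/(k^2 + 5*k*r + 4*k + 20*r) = (k + 2*r)/(k + 4)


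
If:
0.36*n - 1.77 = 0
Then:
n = 4.92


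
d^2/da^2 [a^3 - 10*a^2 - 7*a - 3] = 6*a - 20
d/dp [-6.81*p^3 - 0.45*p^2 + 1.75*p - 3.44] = -20.43*p^2 - 0.9*p + 1.75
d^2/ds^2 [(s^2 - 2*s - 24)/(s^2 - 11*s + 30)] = 18/(s^3 - 15*s^2 + 75*s - 125)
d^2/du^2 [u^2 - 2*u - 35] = 2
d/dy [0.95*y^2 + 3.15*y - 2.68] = 1.9*y + 3.15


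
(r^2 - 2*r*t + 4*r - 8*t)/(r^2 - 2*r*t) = (r + 4)/r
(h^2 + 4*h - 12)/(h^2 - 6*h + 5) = (h^2 + 4*h - 12)/(h^2 - 6*h + 5)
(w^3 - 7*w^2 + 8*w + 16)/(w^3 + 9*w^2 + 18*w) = (w^3 - 7*w^2 + 8*w + 16)/(w*(w^2 + 9*w + 18))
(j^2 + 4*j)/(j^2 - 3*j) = (j + 4)/(j - 3)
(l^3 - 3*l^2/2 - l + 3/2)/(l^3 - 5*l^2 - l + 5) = (l - 3/2)/(l - 5)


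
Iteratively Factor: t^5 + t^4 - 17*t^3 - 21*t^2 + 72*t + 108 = (t + 2)*(t^4 - t^3 - 15*t^2 + 9*t + 54) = (t + 2)^2*(t^3 - 3*t^2 - 9*t + 27) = (t + 2)^2*(t + 3)*(t^2 - 6*t + 9) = (t - 3)*(t + 2)^2*(t + 3)*(t - 3)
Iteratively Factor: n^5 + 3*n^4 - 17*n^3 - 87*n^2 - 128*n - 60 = (n + 3)*(n^4 - 17*n^2 - 36*n - 20) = (n + 1)*(n + 3)*(n^3 - n^2 - 16*n - 20) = (n + 1)*(n + 2)*(n + 3)*(n^2 - 3*n - 10) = (n + 1)*(n + 2)^2*(n + 3)*(n - 5)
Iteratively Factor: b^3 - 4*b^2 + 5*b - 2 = (b - 1)*(b^2 - 3*b + 2) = (b - 1)^2*(b - 2)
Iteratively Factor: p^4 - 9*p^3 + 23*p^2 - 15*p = (p - 1)*(p^3 - 8*p^2 + 15*p) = (p - 5)*(p - 1)*(p^2 - 3*p) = p*(p - 5)*(p - 1)*(p - 3)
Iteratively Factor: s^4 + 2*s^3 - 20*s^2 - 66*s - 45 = (s - 5)*(s^3 + 7*s^2 + 15*s + 9) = (s - 5)*(s + 3)*(s^2 + 4*s + 3) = (s - 5)*(s + 3)^2*(s + 1)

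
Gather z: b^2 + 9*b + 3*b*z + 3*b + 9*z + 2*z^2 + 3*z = b^2 + 12*b + 2*z^2 + z*(3*b + 12)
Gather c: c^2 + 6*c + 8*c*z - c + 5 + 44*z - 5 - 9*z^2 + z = c^2 + c*(8*z + 5) - 9*z^2 + 45*z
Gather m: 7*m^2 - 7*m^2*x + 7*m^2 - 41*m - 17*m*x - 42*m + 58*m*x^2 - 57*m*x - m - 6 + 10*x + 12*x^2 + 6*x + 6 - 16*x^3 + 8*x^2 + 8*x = m^2*(14 - 7*x) + m*(58*x^2 - 74*x - 84) - 16*x^3 + 20*x^2 + 24*x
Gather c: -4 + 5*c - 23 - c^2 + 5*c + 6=-c^2 + 10*c - 21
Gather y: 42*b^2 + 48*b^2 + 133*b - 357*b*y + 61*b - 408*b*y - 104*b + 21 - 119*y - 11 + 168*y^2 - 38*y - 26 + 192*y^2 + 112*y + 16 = 90*b^2 + 90*b + 360*y^2 + y*(-765*b - 45)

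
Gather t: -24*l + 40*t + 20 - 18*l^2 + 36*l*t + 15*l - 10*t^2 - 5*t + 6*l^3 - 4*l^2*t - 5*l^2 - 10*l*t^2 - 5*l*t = 6*l^3 - 23*l^2 - 9*l + t^2*(-10*l - 10) + t*(-4*l^2 + 31*l + 35) + 20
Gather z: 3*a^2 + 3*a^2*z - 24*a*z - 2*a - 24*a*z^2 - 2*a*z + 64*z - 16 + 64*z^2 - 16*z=3*a^2 - 2*a + z^2*(64 - 24*a) + z*(3*a^2 - 26*a + 48) - 16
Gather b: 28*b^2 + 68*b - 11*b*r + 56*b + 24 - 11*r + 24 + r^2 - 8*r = 28*b^2 + b*(124 - 11*r) + r^2 - 19*r + 48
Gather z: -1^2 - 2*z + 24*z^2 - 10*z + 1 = 24*z^2 - 12*z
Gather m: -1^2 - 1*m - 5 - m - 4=-2*m - 10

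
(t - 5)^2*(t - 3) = t^3 - 13*t^2 + 55*t - 75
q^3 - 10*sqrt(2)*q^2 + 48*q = q*(q - 6*sqrt(2))*(q - 4*sqrt(2))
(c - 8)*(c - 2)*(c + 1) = c^3 - 9*c^2 + 6*c + 16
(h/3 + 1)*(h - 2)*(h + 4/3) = h^3/3 + 7*h^2/9 - 14*h/9 - 8/3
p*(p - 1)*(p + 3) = p^3 + 2*p^2 - 3*p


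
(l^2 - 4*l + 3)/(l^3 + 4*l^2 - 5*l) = (l - 3)/(l*(l + 5))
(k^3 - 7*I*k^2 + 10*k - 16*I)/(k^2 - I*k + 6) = (k^2 - 9*I*k - 8)/(k - 3*I)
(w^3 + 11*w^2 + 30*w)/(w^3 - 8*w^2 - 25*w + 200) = w*(w + 6)/(w^2 - 13*w + 40)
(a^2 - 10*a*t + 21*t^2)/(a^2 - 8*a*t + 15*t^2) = (-a + 7*t)/(-a + 5*t)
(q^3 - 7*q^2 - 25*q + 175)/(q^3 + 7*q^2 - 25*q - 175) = (q - 7)/(q + 7)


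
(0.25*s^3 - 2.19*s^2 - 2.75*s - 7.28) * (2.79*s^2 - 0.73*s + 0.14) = 0.6975*s^5 - 6.2926*s^4 - 6.0388*s^3 - 18.6103*s^2 + 4.9294*s - 1.0192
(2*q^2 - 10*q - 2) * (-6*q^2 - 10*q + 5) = -12*q^4 + 40*q^3 + 122*q^2 - 30*q - 10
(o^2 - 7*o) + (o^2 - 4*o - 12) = 2*o^2 - 11*o - 12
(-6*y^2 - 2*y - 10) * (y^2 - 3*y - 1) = -6*y^4 + 16*y^3 + 2*y^2 + 32*y + 10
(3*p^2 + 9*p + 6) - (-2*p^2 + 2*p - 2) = 5*p^2 + 7*p + 8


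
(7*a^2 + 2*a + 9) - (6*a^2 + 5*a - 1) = a^2 - 3*a + 10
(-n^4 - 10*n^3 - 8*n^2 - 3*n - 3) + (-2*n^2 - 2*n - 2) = -n^4 - 10*n^3 - 10*n^2 - 5*n - 5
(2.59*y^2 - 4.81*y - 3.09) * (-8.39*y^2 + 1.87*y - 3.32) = -21.7301*y^4 + 45.1992*y^3 + 8.3316*y^2 + 10.1909*y + 10.2588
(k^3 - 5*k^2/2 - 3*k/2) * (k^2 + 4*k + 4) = k^5 + 3*k^4/2 - 15*k^3/2 - 16*k^2 - 6*k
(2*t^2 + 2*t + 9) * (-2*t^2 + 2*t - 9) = -4*t^4 - 32*t^2 - 81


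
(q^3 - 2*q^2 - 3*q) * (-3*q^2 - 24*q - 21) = -3*q^5 - 18*q^4 + 36*q^3 + 114*q^2 + 63*q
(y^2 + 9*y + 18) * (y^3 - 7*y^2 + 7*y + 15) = y^5 + 2*y^4 - 38*y^3 - 48*y^2 + 261*y + 270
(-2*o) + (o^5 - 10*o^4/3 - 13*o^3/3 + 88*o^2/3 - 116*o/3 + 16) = o^5 - 10*o^4/3 - 13*o^3/3 + 88*o^2/3 - 122*o/3 + 16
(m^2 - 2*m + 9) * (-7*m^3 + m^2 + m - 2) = -7*m^5 + 15*m^4 - 64*m^3 + 5*m^2 + 13*m - 18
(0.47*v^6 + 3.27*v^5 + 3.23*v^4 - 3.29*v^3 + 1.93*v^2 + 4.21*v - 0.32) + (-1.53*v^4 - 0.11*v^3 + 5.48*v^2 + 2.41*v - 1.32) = 0.47*v^6 + 3.27*v^5 + 1.7*v^4 - 3.4*v^3 + 7.41*v^2 + 6.62*v - 1.64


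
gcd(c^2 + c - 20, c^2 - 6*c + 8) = c - 4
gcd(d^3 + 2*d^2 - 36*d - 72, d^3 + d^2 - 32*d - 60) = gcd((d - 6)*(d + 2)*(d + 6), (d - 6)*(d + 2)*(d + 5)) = d^2 - 4*d - 12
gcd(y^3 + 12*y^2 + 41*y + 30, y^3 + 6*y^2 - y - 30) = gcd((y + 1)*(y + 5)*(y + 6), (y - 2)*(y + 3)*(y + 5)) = y + 5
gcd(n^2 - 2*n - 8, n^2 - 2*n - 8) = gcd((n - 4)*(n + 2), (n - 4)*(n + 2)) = n^2 - 2*n - 8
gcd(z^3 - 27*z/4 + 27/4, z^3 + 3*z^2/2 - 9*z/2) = z^2 + 3*z/2 - 9/2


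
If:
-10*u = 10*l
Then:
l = -u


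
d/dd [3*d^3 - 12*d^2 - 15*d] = 9*d^2 - 24*d - 15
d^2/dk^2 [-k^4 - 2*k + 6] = -12*k^2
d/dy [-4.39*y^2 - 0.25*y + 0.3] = -8.78*y - 0.25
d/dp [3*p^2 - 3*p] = 6*p - 3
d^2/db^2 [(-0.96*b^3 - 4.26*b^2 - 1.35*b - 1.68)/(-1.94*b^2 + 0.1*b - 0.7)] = (3.5527136788005e-15*b^5 - 2.8421709430404e-14*b^4 + 9.22644*b^3 + 2.82340799999999*b^2 - 10.13292*b - 0.16548)/(7.301384*b^6 - 1.12908*b^5 + 7.96176*b^4 - 0.8158*b^3 + 2.8728*b^2 - 0.147*b + 0.343)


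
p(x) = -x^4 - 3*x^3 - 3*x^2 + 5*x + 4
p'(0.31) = 2.16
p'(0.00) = 5.00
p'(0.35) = 1.63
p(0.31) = 5.16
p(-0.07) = 3.64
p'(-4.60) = 231.50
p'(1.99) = -74.10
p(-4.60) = -238.22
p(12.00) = -26288.00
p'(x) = -4*x^3 - 9*x^2 - 6*x + 5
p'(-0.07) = 5.38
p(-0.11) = 3.42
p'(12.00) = -8275.00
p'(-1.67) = 8.55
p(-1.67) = -6.52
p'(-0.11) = 5.56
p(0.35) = 5.24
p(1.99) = -37.25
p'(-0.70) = 6.16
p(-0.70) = -0.18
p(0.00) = 4.00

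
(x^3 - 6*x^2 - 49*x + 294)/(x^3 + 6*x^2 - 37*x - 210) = (x - 7)/(x + 5)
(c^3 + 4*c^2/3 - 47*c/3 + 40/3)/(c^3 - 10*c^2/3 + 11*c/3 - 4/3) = (3*c^2 + 7*c - 40)/(3*c^2 - 7*c + 4)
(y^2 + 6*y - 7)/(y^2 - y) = (y + 7)/y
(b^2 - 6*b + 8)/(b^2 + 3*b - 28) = (b - 2)/(b + 7)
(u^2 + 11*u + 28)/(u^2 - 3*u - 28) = (u + 7)/(u - 7)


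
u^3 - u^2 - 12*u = u*(u - 4)*(u + 3)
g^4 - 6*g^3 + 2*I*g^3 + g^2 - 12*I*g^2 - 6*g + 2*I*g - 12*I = (g - 6)*(g - I)*(g + I)*(g + 2*I)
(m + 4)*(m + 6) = m^2 + 10*m + 24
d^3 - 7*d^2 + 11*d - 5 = (d - 5)*(d - 1)^2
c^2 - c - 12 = (c - 4)*(c + 3)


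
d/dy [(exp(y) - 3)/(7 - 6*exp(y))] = -11*exp(y)/(6*exp(y) - 7)^2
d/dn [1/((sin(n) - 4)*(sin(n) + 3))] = (-sin(2*n) + cos(n))/((sin(n) - 4)^2*(sin(n) + 3)^2)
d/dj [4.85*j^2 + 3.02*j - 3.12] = 9.7*j + 3.02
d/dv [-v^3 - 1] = -3*v^2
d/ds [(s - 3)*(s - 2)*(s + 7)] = 3*s^2 + 4*s - 29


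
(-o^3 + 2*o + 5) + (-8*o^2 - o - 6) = -o^3 - 8*o^2 + o - 1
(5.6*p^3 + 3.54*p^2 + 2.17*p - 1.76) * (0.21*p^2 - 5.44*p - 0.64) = 1.176*p^5 - 29.7206*p^4 - 22.3859*p^3 - 14.44*p^2 + 8.1856*p + 1.1264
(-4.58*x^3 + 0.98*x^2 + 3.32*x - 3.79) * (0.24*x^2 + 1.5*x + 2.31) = -1.0992*x^5 - 6.6348*x^4 - 8.313*x^3 + 6.3342*x^2 + 1.9842*x - 8.7549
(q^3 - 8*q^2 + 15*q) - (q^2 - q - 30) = q^3 - 9*q^2 + 16*q + 30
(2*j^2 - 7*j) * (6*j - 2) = 12*j^3 - 46*j^2 + 14*j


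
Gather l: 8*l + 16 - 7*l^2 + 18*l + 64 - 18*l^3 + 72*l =-18*l^3 - 7*l^2 + 98*l + 80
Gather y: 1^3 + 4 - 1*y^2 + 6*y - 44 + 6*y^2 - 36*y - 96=5*y^2 - 30*y - 135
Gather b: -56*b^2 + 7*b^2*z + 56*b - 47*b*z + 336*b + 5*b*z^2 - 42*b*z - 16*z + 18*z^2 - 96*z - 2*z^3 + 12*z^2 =b^2*(7*z - 56) + b*(5*z^2 - 89*z + 392) - 2*z^3 + 30*z^2 - 112*z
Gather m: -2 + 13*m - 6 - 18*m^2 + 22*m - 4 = -18*m^2 + 35*m - 12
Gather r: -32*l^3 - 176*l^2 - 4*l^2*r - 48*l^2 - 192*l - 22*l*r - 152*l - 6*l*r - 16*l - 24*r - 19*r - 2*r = -32*l^3 - 224*l^2 - 360*l + r*(-4*l^2 - 28*l - 45)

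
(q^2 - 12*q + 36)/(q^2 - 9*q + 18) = (q - 6)/(q - 3)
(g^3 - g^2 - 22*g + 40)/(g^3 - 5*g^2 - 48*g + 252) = (g^3 - g^2 - 22*g + 40)/(g^3 - 5*g^2 - 48*g + 252)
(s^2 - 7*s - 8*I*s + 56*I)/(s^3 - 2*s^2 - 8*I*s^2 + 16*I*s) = (s - 7)/(s*(s - 2))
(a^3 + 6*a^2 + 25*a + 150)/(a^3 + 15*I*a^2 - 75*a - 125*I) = (a^2 + a*(6 - 5*I) - 30*I)/(a^2 + 10*I*a - 25)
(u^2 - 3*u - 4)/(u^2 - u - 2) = (u - 4)/(u - 2)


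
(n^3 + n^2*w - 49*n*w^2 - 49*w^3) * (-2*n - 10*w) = -2*n^4 - 12*n^3*w + 88*n^2*w^2 + 588*n*w^3 + 490*w^4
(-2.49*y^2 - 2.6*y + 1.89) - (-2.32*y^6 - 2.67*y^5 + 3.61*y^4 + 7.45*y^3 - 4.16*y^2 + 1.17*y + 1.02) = 2.32*y^6 + 2.67*y^5 - 3.61*y^4 - 7.45*y^3 + 1.67*y^2 - 3.77*y + 0.87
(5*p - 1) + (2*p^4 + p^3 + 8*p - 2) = 2*p^4 + p^3 + 13*p - 3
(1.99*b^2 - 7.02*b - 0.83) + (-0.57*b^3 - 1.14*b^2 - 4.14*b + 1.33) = -0.57*b^3 + 0.85*b^2 - 11.16*b + 0.5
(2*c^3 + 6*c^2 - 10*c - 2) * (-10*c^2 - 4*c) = -20*c^5 - 68*c^4 + 76*c^3 + 60*c^2 + 8*c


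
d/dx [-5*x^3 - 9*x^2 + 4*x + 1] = -15*x^2 - 18*x + 4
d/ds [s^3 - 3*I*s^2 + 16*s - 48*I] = 3*s^2 - 6*I*s + 16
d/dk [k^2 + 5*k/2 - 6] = 2*k + 5/2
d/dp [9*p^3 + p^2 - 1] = p*(27*p + 2)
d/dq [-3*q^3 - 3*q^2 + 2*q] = -9*q^2 - 6*q + 2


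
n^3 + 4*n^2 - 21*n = n*(n - 3)*(n + 7)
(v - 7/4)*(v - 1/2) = v^2 - 9*v/4 + 7/8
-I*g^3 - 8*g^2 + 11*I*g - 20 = (g - 5*I)*(g - 4*I)*(-I*g + 1)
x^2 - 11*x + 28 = (x - 7)*(x - 4)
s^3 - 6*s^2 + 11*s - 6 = (s - 3)*(s - 2)*(s - 1)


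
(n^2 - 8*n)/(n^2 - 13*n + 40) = n/(n - 5)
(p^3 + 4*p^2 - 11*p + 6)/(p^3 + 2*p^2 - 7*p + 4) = (p + 6)/(p + 4)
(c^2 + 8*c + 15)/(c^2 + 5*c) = (c + 3)/c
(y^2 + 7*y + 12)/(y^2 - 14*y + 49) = (y^2 + 7*y + 12)/(y^2 - 14*y + 49)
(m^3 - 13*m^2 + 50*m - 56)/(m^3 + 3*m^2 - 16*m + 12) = (m^2 - 11*m + 28)/(m^2 + 5*m - 6)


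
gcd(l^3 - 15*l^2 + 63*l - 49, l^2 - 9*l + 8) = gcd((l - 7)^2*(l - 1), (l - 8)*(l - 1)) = l - 1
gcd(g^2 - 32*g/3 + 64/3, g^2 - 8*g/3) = g - 8/3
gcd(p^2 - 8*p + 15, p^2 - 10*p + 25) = p - 5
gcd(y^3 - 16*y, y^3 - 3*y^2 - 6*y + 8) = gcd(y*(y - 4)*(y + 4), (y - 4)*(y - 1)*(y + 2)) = y - 4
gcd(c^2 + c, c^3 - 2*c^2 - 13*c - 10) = c + 1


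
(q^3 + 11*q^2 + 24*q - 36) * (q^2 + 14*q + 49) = q^5 + 25*q^4 + 227*q^3 + 839*q^2 + 672*q - 1764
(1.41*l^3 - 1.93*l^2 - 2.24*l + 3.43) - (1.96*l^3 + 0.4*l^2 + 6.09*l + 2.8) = -0.55*l^3 - 2.33*l^2 - 8.33*l + 0.63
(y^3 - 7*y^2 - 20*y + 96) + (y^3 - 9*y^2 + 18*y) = 2*y^3 - 16*y^2 - 2*y + 96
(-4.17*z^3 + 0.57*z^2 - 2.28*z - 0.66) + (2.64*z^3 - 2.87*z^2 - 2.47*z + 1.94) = -1.53*z^3 - 2.3*z^2 - 4.75*z + 1.28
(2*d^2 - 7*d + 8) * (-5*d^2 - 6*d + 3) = -10*d^4 + 23*d^3 + 8*d^2 - 69*d + 24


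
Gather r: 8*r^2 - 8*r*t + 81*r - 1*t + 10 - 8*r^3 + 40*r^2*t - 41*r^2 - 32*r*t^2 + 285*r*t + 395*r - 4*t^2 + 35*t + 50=-8*r^3 + r^2*(40*t - 33) + r*(-32*t^2 + 277*t + 476) - 4*t^2 + 34*t + 60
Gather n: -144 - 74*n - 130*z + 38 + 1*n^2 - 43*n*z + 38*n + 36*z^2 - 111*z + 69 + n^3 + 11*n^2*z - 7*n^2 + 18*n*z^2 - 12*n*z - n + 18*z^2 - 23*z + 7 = n^3 + n^2*(11*z - 6) + n*(18*z^2 - 55*z - 37) + 54*z^2 - 264*z - 30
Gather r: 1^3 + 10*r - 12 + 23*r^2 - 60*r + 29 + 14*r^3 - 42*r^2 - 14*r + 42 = 14*r^3 - 19*r^2 - 64*r + 60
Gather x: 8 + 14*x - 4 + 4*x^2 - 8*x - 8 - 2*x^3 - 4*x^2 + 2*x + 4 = -2*x^3 + 8*x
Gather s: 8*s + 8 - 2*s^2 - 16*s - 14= -2*s^2 - 8*s - 6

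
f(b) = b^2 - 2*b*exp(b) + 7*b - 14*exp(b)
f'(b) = -2*b*exp(b) + 2*b - 16*exp(b) + 7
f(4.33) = -1671.84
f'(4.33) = -1857.13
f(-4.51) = -11.28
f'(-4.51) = -2.10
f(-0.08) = -13.33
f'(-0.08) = -7.78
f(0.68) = -25.10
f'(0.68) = -25.91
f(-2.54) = -12.03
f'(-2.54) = 1.06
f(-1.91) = -11.23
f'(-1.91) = 1.38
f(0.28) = -17.23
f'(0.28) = -14.35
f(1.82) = -92.82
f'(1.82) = -110.58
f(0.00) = -14.00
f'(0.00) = -9.00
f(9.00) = -259154.69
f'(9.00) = -275479.85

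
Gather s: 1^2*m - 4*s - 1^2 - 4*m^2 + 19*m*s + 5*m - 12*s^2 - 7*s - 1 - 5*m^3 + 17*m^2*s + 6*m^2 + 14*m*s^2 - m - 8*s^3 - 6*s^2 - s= -5*m^3 + 2*m^2 + 5*m - 8*s^3 + s^2*(14*m - 18) + s*(17*m^2 + 19*m - 12) - 2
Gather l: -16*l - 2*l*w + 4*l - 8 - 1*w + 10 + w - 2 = l*(-2*w - 12)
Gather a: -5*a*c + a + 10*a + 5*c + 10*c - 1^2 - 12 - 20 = a*(11 - 5*c) + 15*c - 33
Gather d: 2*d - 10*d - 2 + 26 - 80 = -8*d - 56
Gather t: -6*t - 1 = -6*t - 1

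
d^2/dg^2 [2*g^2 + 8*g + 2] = 4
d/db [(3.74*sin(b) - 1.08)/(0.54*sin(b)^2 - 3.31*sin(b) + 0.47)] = (-2.0196*sin(b)^2 + 1.1664*sin(b) - 1.817)*cos(b)/(0.2916*sin(b)^4 - 3.5748*sin(b)^3 + 11.4637*sin(b)^2 - 3.1114*sin(b) + 0.2209)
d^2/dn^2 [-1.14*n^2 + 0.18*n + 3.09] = -2.28000000000000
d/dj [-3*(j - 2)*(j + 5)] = -6*j - 9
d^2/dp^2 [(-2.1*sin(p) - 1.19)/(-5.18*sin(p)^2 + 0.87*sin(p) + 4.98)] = (-56.34804*sin(p)^5 - 137.186084*sin(p)^4 - 196.249998*sin(p)^3 + 76.990221*sin(p)^2 + 245.93247*sin(p) + 44.999934)/(138.991832*sin(p)^6 - 70.032564*sin(p)^5 - 389.11383*sin(p)^4 + 133.998705*sin(p)^3 + 374.09013*sin(p)^2 - 64.729044*sin(p) - 123.505992)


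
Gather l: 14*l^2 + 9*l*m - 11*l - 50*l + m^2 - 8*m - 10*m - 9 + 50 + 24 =14*l^2 + l*(9*m - 61) + m^2 - 18*m + 65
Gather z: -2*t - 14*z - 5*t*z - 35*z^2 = -2*t - 35*z^2 + z*(-5*t - 14)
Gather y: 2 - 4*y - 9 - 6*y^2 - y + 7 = -6*y^2 - 5*y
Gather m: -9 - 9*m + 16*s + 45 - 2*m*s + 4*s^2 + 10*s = m*(-2*s - 9) + 4*s^2 + 26*s + 36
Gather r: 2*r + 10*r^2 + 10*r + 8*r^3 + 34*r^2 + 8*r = 8*r^3 + 44*r^2 + 20*r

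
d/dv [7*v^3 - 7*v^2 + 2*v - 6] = 21*v^2 - 14*v + 2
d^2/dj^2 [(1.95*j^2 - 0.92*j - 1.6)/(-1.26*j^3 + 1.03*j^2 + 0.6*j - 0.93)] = (-6.19164000000001*j^6 + 8.76355199999999*j^5 + 14.472864*j^4 + 4.519756*j^3 - 21.217062*j^2 - 0.0288719999999998*j + 1.87089)/(2.000376*j^9 - 4.905684*j^8 + 1.152522*j^7 + 8.008757*j^6 - 7.790544*j^5 - 2.370969*j^4 + 6.501762*j^3 - 1.668141*j^2 - 1.55682*j + 0.804357)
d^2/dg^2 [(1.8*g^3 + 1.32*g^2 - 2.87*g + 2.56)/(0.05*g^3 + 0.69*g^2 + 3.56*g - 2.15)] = (-0.1176*g^6 - 1.96545*g^5 + 0.394949999999994*g^4 + 46.16929*g^3 - 64.569204*g^2 + 63.758634*g + 40.753792)/(0.000125*g^9 + 0.005175*g^8 + 0.098115*g^7 + 1.049304*g^6 + 6.540738*g^5 + 20.867307*g^4 + 14.123831*g^3 - 72.176145*g^2 + 49.3683*g - 9.938375)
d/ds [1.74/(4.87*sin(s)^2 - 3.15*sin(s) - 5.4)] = (5.481 - 16.9476*sin(s))*cos(s)/(-4.87*sin(s)^2 + 3.15*sin(s) + 5.4)^2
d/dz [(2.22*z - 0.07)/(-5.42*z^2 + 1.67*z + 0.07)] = (12.0324*z^2 - 0.7588*z + 0.2723)/(29.3764*z^4 - 18.1028*z^3 + 2.0301*z^2 + 0.2338*z + 0.0049)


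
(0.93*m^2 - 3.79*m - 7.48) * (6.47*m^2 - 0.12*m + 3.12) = 6.0171*m^4 - 24.6329*m^3 - 45.0392*m^2 - 10.9272*m - 23.3376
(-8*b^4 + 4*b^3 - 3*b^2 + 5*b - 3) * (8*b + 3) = -64*b^5 + 8*b^4 - 12*b^3 + 31*b^2 - 9*b - 9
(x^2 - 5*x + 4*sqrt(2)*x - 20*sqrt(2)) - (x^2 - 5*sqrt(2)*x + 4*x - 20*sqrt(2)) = -9*x + 9*sqrt(2)*x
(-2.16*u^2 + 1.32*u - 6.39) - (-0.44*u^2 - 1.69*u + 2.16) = -1.72*u^2 + 3.01*u - 8.55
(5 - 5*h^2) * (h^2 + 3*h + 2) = -5*h^4 - 15*h^3 - 5*h^2 + 15*h + 10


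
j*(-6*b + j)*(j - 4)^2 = -6*b*j^3 + 48*b*j^2 - 96*b*j + j^4 - 8*j^3 + 16*j^2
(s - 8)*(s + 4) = s^2 - 4*s - 32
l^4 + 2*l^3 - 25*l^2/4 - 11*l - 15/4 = (l - 5/2)*(l + 1/2)*(l + 1)*(l + 3)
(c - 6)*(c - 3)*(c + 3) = c^3 - 6*c^2 - 9*c + 54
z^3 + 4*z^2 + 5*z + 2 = (z + 1)^2*(z + 2)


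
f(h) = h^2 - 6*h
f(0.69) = -3.66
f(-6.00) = 72.00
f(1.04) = -5.16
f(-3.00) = 27.00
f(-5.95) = 71.10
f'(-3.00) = -12.00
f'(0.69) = -4.62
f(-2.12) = 17.21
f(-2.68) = 23.26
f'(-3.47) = -12.94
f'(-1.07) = -8.14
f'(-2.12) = -10.24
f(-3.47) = 32.86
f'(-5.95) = -17.90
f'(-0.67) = -7.34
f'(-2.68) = -11.36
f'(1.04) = -3.92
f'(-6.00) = -18.00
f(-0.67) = 4.47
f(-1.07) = 7.56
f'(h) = 2*h - 6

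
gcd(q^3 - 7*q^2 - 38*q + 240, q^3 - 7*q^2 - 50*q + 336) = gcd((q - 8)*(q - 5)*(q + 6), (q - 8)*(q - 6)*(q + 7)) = q - 8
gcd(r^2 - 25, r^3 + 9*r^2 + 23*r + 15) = r + 5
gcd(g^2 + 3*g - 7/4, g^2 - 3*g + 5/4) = g - 1/2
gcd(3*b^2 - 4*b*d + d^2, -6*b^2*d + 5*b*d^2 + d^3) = b - d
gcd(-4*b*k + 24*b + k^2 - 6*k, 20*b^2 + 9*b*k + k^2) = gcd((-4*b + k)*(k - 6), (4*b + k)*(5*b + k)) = 1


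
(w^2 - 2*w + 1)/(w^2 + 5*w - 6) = (w - 1)/(w + 6)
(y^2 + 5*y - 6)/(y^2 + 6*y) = (y - 1)/y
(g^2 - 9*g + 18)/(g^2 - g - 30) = (g - 3)/(g + 5)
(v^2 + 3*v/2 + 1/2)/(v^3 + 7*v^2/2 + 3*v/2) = (v + 1)/(v*(v + 3))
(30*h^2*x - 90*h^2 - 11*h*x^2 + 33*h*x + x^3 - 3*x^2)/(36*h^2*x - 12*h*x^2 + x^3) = (-5*h*x + 15*h + x^2 - 3*x)/(x*(-6*h + x))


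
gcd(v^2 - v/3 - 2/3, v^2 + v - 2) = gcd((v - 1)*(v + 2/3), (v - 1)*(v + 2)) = v - 1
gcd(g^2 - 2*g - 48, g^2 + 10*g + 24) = g + 6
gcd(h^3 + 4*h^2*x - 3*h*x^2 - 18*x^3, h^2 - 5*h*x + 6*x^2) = -h + 2*x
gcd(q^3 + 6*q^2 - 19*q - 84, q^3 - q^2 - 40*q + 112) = q^2 + 3*q - 28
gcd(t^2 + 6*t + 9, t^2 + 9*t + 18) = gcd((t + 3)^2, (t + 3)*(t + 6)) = t + 3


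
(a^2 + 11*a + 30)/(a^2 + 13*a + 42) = (a + 5)/(a + 7)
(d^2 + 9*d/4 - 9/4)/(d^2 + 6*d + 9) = (d - 3/4)/(d + 3)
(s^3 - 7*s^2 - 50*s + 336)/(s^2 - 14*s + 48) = s + 7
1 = 1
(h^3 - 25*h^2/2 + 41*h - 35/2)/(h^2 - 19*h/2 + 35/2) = (2*h^2 - 11*h + 5)/(2*h - 5)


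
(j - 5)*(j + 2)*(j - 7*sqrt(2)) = j^3 - 7*sqrt(2)*j^2 - 3*j^2 - 10*j + 21*sqrt(2)*j + 70*sqrt(2)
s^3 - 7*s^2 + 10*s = s*(s - 5)*(s - 2)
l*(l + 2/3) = l^2 + 2*l/3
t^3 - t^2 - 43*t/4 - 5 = (t - 4)*(t + 1/2)*(t + 5/2)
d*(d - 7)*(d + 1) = d^3 - 6*d^2 - 7*d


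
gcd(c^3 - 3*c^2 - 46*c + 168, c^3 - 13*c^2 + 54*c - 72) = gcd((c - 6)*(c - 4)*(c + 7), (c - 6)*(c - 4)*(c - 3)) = c^2 - 10*c + 24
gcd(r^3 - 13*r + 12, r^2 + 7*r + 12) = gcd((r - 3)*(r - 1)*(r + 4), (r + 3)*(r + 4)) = r + 4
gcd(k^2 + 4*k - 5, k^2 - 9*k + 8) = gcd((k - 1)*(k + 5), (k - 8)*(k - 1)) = k - 1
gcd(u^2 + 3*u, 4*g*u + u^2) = u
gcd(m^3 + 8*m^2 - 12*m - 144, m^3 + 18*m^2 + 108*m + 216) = m^2 + 12*m + 36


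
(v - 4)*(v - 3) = v^2 - 7*v + 12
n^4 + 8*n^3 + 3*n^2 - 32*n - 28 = (n - 2)*(n + 1)*(n + 2)*(n + 7)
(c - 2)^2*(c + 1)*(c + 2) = c^4 - c^3 - 6*c^2 + 4*c + 8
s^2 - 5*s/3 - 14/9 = (s - 7/3)*(s + 2/3)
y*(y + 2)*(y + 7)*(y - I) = y^4 + 9*y^3 - I*y^3 + 14*y^2 - 9*I*y^2 - 14*I*y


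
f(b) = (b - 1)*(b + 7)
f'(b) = 2*b + 6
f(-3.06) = -16.00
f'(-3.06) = -0.12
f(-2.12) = -15.23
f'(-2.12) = 1.76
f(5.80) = 61.44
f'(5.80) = 17.60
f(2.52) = 14.47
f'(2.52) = 11.04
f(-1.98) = -14.96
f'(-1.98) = 2.04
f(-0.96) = -11.84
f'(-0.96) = 4.08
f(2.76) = 17.18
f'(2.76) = 11.52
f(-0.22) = -8.27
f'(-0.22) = 5.56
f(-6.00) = -7.00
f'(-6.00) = -6.00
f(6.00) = 65.00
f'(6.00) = 18.00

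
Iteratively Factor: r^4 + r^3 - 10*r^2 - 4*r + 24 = (r - 2)*(r^3 + 3*r^2 - 4*r - 12) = (r - 2)*(r + 3)*(r^2 - 4) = (r - 2)^2*(r + 3)*(r + 2)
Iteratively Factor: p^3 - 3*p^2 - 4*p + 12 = (p - 2)*(p^2 - p - 6) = (p - 3)*(p - 2)*(p + 2)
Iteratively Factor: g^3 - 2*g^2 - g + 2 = (g - 1)*(g^2 - g - 2) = (g - 1)*(g + 1)*(g - 2)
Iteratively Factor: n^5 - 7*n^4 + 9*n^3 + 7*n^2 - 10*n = (n + 1)*(n^4 - 8*n^3 + 17*n^2 - 10*n) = n*(n + 1)*(n^3 - 8*n^2 + 17*n - 10) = n*(n - 2)*(n + 1)*(n^2 - 6*n + 5) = n*(n - 5)*(n - 2)*(n + 1)*(n - 1)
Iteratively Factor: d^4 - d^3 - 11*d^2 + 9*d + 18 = (d + 1)*(d^3 - 2*d^2 - 9*d + 18) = (d + 1)*(d + 3)*(d^2 - 5*d + 6) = (d - 3)*(d + 1)*(d + 3)*(d - 2)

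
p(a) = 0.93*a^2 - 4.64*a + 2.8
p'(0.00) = -4.64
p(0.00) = 2.80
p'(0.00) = -4.64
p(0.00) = 2.80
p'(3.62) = 2.09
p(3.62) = -1.81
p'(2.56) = 0.12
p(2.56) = -2.98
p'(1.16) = -2.48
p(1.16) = -1.33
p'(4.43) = 3.60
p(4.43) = 0.50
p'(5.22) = 5.07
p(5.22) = 3.92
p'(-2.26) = -8.84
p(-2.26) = 18.04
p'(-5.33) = -14.55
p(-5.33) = 53.95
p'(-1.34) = -7.13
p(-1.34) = 10.69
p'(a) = 1.86*a - 4.64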